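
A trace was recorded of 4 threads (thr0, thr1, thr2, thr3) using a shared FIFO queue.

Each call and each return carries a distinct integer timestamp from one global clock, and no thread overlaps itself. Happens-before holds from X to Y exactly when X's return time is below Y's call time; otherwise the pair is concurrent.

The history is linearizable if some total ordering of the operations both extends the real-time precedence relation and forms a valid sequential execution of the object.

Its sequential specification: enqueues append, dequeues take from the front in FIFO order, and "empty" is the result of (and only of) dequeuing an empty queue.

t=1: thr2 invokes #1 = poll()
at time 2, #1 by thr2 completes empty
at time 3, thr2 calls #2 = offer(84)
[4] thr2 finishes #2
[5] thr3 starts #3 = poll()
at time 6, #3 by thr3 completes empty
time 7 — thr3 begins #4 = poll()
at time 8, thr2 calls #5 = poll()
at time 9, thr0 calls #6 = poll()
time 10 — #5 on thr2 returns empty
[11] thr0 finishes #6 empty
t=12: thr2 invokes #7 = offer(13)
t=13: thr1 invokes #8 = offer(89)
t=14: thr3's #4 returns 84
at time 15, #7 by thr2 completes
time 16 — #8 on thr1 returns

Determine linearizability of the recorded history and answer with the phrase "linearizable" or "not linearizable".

not linearizable

events 1..5 are fine; event 6 — the response of #3 at time 6 — makes the prefix non-linearizable
a single order respects real time; the 3 completed FIFO queue operations fail replay along it
sample order #1, #2, #3 stalls at step 3 — #3 poll() → empty has no legal effect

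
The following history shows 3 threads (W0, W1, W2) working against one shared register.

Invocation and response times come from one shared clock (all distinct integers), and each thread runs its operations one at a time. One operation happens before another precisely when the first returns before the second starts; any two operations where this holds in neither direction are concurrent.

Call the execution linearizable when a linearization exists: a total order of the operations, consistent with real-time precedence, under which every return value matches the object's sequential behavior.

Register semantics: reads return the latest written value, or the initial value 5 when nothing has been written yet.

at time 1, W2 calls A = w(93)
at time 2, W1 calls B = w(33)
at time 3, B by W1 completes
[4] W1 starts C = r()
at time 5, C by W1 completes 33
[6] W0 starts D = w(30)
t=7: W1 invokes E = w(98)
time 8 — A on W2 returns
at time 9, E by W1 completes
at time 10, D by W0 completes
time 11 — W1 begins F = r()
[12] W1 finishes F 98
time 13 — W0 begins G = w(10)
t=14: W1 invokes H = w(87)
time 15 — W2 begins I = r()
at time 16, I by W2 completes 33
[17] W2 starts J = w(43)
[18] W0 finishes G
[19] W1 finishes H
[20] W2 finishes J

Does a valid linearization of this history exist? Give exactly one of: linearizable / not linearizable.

through event 15 a valid linearization exists; event 16 (I responding at time 16) ends that
all 10 real-time-respecting orders fail — 7 completed register operations, no legal replay
no escape via the 2 pending operations (G, H): every completion choice fails
e.g. A, B, C, D, E, F, I (pending dropped): illegal at step 7, since I r() → 33 cannot apply there
e.g. A, B, C, E, D, F, I (pending dropped): illegal at step 6, since F r() → 98 cannot apply there

not linearizable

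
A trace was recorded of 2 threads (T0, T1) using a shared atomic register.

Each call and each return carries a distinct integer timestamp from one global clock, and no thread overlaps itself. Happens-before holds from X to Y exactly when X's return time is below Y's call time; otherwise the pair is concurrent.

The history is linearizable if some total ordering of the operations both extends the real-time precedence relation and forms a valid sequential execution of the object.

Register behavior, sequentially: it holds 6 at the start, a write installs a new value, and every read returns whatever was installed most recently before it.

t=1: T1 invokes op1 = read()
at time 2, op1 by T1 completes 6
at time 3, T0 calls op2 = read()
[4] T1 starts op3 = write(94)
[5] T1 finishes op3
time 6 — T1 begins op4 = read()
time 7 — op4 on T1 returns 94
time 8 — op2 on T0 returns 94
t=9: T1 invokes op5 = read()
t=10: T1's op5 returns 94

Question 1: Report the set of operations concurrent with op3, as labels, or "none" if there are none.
concurrent with op3 ([4,5]): every op whose interval crosses 4..5
op1 [1,2]: before
op2 [3,8]: concurrent
op4 [6,7]: after
op5 [9,10]: after

op2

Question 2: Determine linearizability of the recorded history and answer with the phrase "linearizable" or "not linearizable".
a witness: op1, op3, op2, op4, op5
after step 1 (op1 read() → 6): value 6
after step 2 (op3 write(94)): value 94
after step 3 (op2 read() → 94): value 94
after step 4 (op4 read() → 94): value 94
after step 5 (op5 read() → 94): value 94

linearizable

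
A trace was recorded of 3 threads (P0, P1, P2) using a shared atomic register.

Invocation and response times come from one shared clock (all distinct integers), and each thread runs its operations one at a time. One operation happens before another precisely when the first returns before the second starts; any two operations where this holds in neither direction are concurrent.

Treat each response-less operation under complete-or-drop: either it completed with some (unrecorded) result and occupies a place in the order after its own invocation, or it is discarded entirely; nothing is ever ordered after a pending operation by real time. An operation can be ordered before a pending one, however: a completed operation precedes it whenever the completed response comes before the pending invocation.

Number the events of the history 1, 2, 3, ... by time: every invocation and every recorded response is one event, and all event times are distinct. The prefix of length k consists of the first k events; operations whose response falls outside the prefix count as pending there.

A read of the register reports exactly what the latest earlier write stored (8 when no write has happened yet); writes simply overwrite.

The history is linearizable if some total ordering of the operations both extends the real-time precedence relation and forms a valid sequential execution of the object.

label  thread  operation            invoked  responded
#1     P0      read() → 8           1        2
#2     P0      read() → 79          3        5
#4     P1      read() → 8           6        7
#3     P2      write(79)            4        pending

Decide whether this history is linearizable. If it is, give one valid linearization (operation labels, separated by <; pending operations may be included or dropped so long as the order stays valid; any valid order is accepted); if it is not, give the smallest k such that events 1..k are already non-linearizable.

prefix check: 1..6 passes, 1..7 fails once #4's time-7 response joins
a single order respects real time; the 3 completed atomic register operations fail replay along it
including or dropping the 1 pending operation (#3) in any combination fails
for example #1, #2, #4 (pending dropped) fails at step 2: #2 read() → 79 is not legal there

not linearizable — minimal violating prefix: 7 events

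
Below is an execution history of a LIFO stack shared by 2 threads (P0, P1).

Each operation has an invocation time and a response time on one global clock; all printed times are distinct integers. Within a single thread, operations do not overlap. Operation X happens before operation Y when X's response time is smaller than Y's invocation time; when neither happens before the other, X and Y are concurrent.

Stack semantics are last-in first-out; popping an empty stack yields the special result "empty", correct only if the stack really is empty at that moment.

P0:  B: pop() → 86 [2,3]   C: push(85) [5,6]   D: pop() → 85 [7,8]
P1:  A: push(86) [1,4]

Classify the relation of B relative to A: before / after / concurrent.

concurrent

B spans [2,3], A spans [1,4]
the intervals overlap in both directions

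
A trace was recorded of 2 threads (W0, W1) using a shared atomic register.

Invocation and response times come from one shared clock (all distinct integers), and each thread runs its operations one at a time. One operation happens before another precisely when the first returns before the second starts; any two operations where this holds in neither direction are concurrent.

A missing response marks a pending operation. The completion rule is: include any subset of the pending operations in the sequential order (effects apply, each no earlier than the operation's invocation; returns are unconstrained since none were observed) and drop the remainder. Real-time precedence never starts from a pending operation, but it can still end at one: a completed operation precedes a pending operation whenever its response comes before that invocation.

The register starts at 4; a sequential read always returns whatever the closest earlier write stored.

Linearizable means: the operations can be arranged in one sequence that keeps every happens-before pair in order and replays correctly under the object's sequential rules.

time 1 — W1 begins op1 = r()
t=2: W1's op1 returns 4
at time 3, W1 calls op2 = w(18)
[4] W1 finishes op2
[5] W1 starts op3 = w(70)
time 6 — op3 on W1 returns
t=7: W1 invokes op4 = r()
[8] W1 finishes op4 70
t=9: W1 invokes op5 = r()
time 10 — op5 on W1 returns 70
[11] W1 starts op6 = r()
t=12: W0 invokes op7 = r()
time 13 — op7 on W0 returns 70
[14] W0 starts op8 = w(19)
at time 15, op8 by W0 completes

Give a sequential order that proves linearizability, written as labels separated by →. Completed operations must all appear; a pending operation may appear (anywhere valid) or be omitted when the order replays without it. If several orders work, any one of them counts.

op1 → op2 → op3 → op4 → op5 → op6 → op7 → op8

1. op1 r() → 4, leaving value 4
2. op2 w(18), leaving value 18
3. op3 w(70), leaving value 70
4. op4 r() → 70, leaving value 70
5. op5 r() → 70, leaving value 70
6. op6 r() (pending, included), leaving value 70
7. op7 r() → 70, leaving value 70
8. op8 w(19), leaving value 19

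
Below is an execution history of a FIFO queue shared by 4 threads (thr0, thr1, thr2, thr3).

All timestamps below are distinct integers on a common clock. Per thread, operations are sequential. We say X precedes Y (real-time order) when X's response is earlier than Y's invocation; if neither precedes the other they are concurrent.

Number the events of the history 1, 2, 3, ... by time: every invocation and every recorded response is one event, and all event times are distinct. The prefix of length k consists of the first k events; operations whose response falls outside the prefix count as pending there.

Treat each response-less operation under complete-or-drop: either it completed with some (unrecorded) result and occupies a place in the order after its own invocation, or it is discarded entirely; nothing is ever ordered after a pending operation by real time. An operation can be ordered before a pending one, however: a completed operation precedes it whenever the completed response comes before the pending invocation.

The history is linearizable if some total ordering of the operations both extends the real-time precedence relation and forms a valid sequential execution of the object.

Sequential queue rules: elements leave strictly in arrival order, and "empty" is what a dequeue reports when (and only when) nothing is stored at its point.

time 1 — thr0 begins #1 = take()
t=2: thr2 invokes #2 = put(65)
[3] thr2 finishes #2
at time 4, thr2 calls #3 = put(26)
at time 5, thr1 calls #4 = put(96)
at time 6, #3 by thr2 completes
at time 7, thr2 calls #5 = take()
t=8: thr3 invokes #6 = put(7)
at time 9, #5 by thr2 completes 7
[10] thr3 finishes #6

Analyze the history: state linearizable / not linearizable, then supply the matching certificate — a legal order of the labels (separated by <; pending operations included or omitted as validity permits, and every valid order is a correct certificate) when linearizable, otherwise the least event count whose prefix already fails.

cut after 8 events: linearizable; cut after 9 events (#5 responds, time 9): not linearizable
a single order respects real time; the 3 completed FIFO queue operations fail replay along it
every completion of the 3 pending operations (#1, #4, #6) was checked; none linearizes
for example #2, #3, #5 (pending dropped) fails at step 3: #5 take() → 7 is not legal there

not linearizable — minimal violating prefix: 9 events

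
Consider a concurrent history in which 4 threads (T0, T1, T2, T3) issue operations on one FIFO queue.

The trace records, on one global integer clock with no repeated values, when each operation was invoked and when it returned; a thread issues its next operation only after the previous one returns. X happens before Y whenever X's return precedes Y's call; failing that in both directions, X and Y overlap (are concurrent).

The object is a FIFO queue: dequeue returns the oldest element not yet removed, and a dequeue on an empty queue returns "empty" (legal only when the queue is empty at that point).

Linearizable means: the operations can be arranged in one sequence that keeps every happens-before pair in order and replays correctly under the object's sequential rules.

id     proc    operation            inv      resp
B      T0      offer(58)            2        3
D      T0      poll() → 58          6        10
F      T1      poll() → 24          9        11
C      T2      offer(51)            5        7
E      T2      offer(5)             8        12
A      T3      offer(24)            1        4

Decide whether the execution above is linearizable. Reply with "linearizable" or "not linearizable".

witness order: A, B, C, E, F, D
1. A offer(24), leaving queue <24>
2. B offer(58), leaving queue <24,58>
3. C offer(51), leaving queue <24,58,51>
4. E offer(5), leaving queue <24,58,51,5>
5. F poll() → 24, leaving queue <58,51,5>
6. D poll() → 58, leaving queue <51,5>

linearizable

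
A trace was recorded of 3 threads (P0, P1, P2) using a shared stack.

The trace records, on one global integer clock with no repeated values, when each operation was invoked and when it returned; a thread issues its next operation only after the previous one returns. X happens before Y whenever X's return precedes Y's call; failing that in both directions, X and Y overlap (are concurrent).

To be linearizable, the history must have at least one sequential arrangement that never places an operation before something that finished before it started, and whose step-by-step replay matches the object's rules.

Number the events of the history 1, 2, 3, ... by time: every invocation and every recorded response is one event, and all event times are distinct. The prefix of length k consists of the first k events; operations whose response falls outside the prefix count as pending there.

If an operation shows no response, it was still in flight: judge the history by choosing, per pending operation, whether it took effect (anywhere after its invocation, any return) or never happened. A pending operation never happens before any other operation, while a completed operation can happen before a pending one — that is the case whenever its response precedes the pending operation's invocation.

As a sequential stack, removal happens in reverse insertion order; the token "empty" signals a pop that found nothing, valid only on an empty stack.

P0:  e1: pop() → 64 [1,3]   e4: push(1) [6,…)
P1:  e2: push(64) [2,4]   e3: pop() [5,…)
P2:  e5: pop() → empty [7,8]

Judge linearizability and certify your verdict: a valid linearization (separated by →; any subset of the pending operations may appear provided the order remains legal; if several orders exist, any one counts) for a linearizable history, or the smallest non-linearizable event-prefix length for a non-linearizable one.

linearizable — witness: e2 → e1 → e3 → e5

after step 1 (e2 push(64)): stack <64>
after step 2 (e1 pop() → 64): stack <>
after step 3 (e3 pop() (pending, included)): stack <>
after step 4 (e5 pop() → empty): stack <>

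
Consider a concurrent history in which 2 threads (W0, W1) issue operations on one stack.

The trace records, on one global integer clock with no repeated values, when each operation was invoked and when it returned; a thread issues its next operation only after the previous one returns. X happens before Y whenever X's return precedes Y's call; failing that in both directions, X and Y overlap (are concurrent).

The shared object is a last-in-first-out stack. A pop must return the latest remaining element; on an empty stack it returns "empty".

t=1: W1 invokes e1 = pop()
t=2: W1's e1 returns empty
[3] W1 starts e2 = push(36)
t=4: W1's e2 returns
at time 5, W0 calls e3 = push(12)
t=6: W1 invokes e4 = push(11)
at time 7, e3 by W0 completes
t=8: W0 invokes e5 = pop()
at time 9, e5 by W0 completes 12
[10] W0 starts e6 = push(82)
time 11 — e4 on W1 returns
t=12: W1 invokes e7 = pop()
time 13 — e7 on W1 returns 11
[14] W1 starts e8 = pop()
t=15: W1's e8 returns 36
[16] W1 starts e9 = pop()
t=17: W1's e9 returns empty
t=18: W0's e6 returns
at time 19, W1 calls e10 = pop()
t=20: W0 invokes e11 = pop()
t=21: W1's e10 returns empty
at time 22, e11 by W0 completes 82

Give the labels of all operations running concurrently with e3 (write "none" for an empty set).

e4

e3 runs from 5 to 7; window-overlapping ops are concurrent
e1 [1,2]: before
e2 [3,4]: before
e4 [6,11]: concurrent
e5 [8,9]: after
e6 [10,18]: after
e7 [12,13]: after
e8 [14,15]: after
e9 [16,17]: after
e10 [19,21]: after
e11 [20,22]: after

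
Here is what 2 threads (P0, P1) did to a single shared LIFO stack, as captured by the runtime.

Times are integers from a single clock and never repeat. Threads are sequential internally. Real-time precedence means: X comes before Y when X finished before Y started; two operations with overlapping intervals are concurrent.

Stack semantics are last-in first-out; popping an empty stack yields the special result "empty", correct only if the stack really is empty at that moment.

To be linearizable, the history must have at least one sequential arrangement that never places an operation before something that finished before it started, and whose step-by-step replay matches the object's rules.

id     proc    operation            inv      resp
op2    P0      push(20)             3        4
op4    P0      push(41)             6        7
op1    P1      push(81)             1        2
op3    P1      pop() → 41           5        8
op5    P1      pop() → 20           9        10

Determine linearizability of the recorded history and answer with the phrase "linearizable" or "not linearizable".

a witness: op1, op2, op4, op3, op5
step 1: op1 push(81) — stack <81>
step 2: op2 push(20) — stack <81,20>
step 3: op4 push(41) — stack <81,20,41>
step 4: op3 pop() → 41 — stack <81,20>
step 5: op5 pop() → 20 — stack <81>

linearizable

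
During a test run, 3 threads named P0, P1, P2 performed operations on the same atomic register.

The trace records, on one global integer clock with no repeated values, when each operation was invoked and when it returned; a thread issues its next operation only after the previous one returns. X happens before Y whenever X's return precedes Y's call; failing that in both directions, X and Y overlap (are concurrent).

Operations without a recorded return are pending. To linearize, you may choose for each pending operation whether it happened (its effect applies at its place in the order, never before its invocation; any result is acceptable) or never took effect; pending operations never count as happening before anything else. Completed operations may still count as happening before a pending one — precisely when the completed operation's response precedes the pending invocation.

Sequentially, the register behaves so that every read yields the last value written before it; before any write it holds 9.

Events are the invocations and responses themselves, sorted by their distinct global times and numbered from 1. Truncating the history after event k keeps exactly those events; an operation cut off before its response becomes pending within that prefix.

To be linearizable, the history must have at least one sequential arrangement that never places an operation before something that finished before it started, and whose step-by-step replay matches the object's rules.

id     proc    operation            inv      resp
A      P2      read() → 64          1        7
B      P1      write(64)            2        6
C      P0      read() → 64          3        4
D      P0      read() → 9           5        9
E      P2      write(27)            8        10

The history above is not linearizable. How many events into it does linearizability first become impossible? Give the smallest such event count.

9

events 1..8 are linearizable, e.g. via B, A, C:
step 1: B write(64) — value 64
step 2: A read() → 64 — value 64
step 3: C read() → 64 — value 64
include event 9 — D responding at 9 — and every candidate order breaks
no escape via the 1 pending operation (E): every completion choice fails
one such order, A, B, C, D (pending dropped), breaks at step 1 where A read() → 64 is illegal
one such order, A, C, B, D (pending dropped), breaks at step 1 where A read() → 64 is illegal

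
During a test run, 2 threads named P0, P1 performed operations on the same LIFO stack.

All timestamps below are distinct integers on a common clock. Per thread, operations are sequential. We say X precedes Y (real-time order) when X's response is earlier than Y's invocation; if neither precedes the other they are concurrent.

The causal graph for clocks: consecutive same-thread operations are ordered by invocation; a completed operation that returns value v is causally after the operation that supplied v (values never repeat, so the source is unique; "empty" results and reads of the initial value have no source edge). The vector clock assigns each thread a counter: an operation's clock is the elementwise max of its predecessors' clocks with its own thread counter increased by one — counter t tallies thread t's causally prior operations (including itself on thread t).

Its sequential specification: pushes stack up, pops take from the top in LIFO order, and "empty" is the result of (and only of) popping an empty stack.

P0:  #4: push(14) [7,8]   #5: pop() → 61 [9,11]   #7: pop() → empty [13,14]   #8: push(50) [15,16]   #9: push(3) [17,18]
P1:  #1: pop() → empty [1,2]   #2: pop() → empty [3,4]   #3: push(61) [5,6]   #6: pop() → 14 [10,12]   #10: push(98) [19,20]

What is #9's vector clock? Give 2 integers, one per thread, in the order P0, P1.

(5, 3)

#1 (invocation 1): nothing precedes it; P1's component alone gives (0, 1)
#4 (invocation 7): nothing precedes it; P0's component alone gives (1, 0)
#2 (invocation 3): componentwise max over VC(#1)=(0, 1), +1 at P1, giving (0, 2)
#3 (invocation 5): componentwise max over VC(#2)=(0, 2), +1 at P1, giving (0, 3)
#6 (invocation 10): componentwise max over VC(#3)=(0, 3), VC(#4)=(1, 0), +1 at P1, giving (1, 4)
#5 (invocation 9): componentwise max over VC(#3)=(0, 3), VC(#4)=(1, 0), +1 at P0, giving (2, 3)
#10 (invocation 19): componentwise max over VC(#6)=(1, 4), +1 at P1, giving (1, 5)
#7 (invocation 13): componentwise max over VC(#5)=(2, 3), +1 at P0, giving (3, 3)
#8 (invocation 15): componentwise max over VC(#7)=(3, 3), +1 at P0, giving (4, 3)
#9 (invocation 17): componentwise max over VC(#8)=(4, 3), +1 at P0, giving (5, 3)
target: VC(#9) = (5, 3)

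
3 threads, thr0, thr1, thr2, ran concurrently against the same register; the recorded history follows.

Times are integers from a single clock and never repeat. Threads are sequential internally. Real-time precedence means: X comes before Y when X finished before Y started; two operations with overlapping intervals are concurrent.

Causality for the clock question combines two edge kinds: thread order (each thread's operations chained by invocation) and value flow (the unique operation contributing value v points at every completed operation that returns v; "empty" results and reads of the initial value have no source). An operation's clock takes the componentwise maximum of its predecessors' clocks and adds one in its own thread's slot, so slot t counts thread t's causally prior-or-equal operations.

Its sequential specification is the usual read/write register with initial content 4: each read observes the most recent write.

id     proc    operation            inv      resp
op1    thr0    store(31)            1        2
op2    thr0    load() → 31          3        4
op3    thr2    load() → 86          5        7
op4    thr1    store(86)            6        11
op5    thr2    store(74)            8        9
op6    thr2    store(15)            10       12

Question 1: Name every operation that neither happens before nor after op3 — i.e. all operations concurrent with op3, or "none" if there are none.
op3 spans [5,7]: anything still running between times 5 and 7 counts as concurrent
op1 [1,2]: before
op2 [3,4]: before
op4 [6,11]: concurrent
op5 [8,9]: after
op6 [10,12]: after

op4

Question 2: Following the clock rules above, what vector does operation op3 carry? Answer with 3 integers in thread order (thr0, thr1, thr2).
no predecessors for op4 (invoked 6): thr1 increments from zero → (0, 1, 0)
no predecessors for op1 (invoked 1): thr0 increments from zero → (1, 0, 0)
invoked at 5, op3 merges VC(op4)=(0, 1, 0) and bumps thr2's slot → (0, 1, 1)
invoked at 3, op2 merges VC(op1)=(1, 0, 0) and bumps thr0's slot → (2, 0, 0)
invoked at 8, op5 merges VC(op3)=(0, 1, 1) and bumps thr2's slot → (0, 1, 2)
invoked at 10, op6 merges VC(op5)=(0, 1, 2) and bumps thr2's slot → (0, 1, 3)
target: VC(op3) = (0, 1, 1)

(0, 1, 1)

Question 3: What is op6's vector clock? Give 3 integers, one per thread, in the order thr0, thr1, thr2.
invoked at 6, op4 has no predecessors; its own thr1 bump gives (0, 1, 0)
invoked at 1, op1 has no predecessors; its own thr0 bump gives (1, 0, 0)
merge at op3 (invoked 5): VC(op4)=(0, 1, 0), own-thread bump on thr2 → (0, 1, 1)
merge at op2 (invoked 3): VC(op1)=(1, 0, 0), own-thread bump on thr0 → (2, 0, 0)
merge at op5 (invoked 8): VC(op3)=(0, 1, 1), own-thread bump on thr2 → (0, 1, 2)
merge at op6 (invoked 10): VC(op5)=(0, 1, 2), own-thread bump on thr2 → (0, 1, 3)
target: VC(op6) = (0, 1, 3)

(0, 1, 3)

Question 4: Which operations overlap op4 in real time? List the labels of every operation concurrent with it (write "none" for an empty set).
op4 runs from 6 to 11; window-overlapping ops are concurrent
op1 [1,2]: before
op2 [3,4]: before
op3 [5,7]: concurrent
op5 [8,9]: concurrent
op6 [10,12]: concurrent

op3, op5, op6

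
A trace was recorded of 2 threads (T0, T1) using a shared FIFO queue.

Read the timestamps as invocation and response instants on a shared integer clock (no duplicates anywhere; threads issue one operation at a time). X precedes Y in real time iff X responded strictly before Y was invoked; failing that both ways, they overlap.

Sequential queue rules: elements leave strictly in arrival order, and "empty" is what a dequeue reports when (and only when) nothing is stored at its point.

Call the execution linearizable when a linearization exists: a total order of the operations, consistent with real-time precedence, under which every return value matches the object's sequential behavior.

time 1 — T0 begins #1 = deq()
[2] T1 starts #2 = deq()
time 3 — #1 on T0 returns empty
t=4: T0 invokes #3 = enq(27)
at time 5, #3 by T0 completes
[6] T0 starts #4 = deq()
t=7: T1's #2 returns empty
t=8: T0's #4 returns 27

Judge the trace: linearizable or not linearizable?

linearizable

witness order: #1, #2, #3, #4
after step 1 (#1 deq() → empty): queue <>
after step 2 (#2 deq() → empty): queue <>
after step 3 (#3 enq(27)): queue <27>
after step 4 (#4 deq() → 27): queue <>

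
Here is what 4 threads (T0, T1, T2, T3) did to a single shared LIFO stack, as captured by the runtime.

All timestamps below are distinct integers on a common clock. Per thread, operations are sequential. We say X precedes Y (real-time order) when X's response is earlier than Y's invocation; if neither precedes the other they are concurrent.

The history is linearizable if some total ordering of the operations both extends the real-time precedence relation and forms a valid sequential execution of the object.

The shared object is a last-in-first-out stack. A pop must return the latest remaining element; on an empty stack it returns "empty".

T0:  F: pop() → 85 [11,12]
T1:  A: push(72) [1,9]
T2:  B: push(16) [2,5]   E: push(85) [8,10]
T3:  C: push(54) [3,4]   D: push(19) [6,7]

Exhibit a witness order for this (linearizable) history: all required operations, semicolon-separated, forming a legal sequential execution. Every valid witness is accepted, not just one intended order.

A; B; C; D; E; F

after step 1 (A push(72)): stack <72>
after step 2 (B push(16)): stack <72,16>
after step 3 (C push(54)): stack <72,16,54>
after step 4 (D push(19)): stack <72,16,54,19>
after step 5 (E push(85)): stack <72,16,54,19,85>
after step 6 (F pop() → 85): stack <72,16,54,19>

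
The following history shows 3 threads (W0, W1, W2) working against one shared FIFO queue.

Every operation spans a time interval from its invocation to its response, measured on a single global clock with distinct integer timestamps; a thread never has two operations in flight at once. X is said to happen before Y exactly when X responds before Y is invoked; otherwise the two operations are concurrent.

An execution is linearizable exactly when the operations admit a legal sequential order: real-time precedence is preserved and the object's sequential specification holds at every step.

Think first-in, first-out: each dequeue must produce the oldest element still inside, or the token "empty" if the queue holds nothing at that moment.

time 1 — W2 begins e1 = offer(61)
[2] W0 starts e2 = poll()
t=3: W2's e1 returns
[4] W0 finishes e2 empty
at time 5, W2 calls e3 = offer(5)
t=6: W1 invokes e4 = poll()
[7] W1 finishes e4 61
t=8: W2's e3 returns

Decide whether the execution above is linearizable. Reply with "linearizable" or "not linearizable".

linearizable

one valid linearization: e2, e1, e3, e4
step 1: e2 poll() → empty — queue <>
step 2: e1 offer(61) — queue <61>
step 3: e3 offer(5) — queue <61,5>
step 4: e4 poll() → 61 — queue <5>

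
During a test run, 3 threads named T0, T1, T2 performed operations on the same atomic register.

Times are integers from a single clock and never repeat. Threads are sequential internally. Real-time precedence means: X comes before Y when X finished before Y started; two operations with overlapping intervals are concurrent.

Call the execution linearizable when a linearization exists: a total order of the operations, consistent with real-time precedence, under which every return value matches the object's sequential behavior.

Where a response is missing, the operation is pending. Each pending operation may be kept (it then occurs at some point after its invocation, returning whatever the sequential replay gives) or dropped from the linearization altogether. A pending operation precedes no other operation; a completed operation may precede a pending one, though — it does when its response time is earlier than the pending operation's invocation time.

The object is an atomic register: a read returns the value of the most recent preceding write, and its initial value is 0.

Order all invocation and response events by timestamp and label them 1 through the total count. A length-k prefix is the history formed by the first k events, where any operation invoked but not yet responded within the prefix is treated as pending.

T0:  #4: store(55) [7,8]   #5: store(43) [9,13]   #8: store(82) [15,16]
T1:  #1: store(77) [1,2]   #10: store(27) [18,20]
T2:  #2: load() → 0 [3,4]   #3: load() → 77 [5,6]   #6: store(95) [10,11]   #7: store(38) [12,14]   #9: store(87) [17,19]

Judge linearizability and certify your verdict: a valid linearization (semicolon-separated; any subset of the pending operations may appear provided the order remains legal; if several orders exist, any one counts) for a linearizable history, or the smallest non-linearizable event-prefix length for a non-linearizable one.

not linearizable — minimal violating prefix: 4 events

through event 3 a valid linearization exists; event 4 (#2 responding at time 4) ends that
exhaustive check: the 2 completed atomic register ops admit one real-time order; illegal
take #1, #2: step 2 already fails, because #2 load() → 0 cannot occur there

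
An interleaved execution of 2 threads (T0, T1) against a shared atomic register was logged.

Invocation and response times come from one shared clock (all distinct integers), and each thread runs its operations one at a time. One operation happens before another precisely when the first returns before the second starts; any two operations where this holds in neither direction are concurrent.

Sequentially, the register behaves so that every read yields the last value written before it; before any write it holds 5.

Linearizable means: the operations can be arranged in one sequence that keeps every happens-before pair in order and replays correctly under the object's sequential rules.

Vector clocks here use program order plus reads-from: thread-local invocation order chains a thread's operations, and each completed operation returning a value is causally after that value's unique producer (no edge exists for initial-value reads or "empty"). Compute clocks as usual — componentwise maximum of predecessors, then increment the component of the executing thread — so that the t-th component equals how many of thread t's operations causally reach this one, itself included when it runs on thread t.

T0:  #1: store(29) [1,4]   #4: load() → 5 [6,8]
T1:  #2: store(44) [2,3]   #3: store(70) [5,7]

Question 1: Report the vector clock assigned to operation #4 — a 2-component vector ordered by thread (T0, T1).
(2, 0)

#2, invoked 2, has no incoming edges; only T1's bump applies → (0, 1)
#1, invoked 1, has no incoming edges; only T0's bump applies → (1, 0)
VC(#3, invoked at 5): max of VC(#2)=(0, 1), then +1 on thread T1 → (0, 2)
VC(#4, invoked at 6): max of VC(#1)=(1, 0), then +1 on thread T0 → (2, 0)
target: VC(#4) = (2, 0)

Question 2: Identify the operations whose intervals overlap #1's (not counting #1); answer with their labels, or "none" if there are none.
#2

#1 runs from 1 to 4; window-overlapping ops are concurrent
#2 [2,3]: concurrent
#3 [5,7]: after
#4 [6,8]: after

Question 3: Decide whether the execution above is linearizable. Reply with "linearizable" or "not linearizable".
not linearizable

events 1..7 are fine; event 8 — the response of #4 at time 8 — makes the prefix non-linearizable
4 orders of the 4 completed atomic register ops respect real time; none is legal
take #1, #2, #3, #4: step 4 already fails, because #4 load() → 5 cannot occur there
take #1, #2, #4, #3: step 3 already fails, because #4 load() → 5 cannot occur there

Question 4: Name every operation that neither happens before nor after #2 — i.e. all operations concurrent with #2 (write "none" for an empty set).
#1

concurrent with #2 ([2,3]): every op whose interval crosses 2..3
#1 [1,4]: concurrent
#3 [5,7]: after
#4 [6,8]: after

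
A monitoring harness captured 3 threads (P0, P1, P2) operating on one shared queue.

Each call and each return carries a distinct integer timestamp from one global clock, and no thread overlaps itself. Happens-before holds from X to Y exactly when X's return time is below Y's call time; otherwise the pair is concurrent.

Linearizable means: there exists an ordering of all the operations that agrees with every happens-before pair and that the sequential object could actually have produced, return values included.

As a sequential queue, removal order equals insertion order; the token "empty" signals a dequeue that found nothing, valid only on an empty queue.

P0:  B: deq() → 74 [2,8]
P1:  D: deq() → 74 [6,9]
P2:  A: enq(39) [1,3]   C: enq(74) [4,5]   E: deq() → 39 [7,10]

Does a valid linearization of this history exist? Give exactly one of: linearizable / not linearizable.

not linearizable

prefix check: 1..8 passes, 1..9 fails once D's time-9 response joins
every one of the 4 real-time-consistent orders over 4 completed queue ops fails the sequential spec
no escape via the 1 pending operation (E): every completion choice fails
take A, B, C, D (pending dropped): step 2 already fails, because B deq() → 74 cannot occur there
take A, C, B, D (pending dropped): step 3 already fails, because B deq() → 74 cannot occur there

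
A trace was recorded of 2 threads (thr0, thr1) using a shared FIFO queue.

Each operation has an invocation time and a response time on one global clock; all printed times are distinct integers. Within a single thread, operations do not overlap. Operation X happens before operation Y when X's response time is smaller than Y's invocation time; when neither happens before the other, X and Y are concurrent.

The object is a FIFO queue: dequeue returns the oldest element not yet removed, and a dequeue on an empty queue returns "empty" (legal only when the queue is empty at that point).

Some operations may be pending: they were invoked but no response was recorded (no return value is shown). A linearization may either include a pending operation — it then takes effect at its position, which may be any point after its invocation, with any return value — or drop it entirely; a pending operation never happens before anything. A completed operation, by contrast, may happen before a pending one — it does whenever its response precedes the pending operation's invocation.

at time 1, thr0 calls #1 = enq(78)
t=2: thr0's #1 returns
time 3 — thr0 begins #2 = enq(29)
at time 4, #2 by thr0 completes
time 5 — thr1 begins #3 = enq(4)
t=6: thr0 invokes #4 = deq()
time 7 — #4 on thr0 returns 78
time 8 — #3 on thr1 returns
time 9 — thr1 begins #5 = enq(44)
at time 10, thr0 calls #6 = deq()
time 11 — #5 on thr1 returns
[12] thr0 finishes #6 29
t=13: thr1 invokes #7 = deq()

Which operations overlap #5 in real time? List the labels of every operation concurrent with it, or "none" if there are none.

#6

overlap test against #5 [9,11]: concurrent iff the interval meets 9..11
#1 [1,2]: before
#2 [3,4]: before
#3 [5,8]: before
#4 [6,7]: before
#6 [10,12]: concurrent
#7 [13,…): after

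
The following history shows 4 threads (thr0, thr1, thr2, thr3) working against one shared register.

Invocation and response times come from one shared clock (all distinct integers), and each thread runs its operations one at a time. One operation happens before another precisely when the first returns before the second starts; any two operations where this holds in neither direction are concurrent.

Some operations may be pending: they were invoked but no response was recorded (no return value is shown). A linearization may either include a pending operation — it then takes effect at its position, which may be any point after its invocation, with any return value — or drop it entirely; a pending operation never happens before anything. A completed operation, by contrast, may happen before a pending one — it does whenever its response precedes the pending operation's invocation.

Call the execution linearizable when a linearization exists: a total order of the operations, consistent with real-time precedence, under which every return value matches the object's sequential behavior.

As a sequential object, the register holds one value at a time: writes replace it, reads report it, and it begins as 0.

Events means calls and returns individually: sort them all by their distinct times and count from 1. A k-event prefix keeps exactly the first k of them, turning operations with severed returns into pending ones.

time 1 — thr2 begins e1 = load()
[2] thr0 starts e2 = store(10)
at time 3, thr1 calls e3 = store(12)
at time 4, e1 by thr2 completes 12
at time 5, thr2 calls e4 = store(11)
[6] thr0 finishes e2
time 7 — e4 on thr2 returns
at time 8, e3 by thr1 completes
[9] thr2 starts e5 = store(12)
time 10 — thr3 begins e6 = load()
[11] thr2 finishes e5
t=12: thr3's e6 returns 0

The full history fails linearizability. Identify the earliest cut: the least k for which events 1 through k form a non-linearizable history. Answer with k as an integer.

one valid order for events 1..11 is e2, e3, e1, e4, e5:
after step 1 (e2 store(10)): value 10
after step 2 (e3 store(12)): value 12
after step 3 (e1 load() → 12): value 12
after step 4 (e4 store(11)): value 11
after step 5 (e5 store(12)): value 12
event 12 — e6's response, time 12 — after it, nothing linearizes
one such order, e1, e2, e3, e4, e5, e6, breaks at step 1 where e1 load() → 12 is illegal
one such order, e1, e2, e3, e4, e6, e5, breaks at step 1 where e1 load() → 12 is illegal

12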